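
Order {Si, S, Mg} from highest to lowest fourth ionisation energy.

Consider each +3 ion: Si³⁺ still has 1 valence electron; S³⁺ still has 3 valence electrons; Mg³⁺ is already 1 electron into the core.
Core electrons are held far more tightly than valence electrons, so Mg tops the IE_4 order.
Valence configurations: Si³⁺ [Ne]3s¹, S³⁺ [Ne]3s²3p¹.
The numbers (kJ/mol): Si 4356, S 4556, Mg 10543.
Overall IE_4 order: Si < S < Mg.

Mg > S > Si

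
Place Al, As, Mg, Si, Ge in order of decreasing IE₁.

Mg is in period 3, group 2; Al is in period 3, group 13; Si is in period 3, group 14; Ge is in period 4, group 14; As is in period 4, group 15.
IE₁ increases left→right with effective nuclear charge and decreases top→bottom as the valence shell moves farther out.
Neither a single period nor a single group — weigh both effects.
Mg > Al: this pair runs against the simple trend — see the exception note.
Ge > Mg: the two effects oppose for this pair; the across-period effect wins (762 vs 738 kJ/mol).
Si > Ge: Si sits above Ge in group 14, so the down-group effect alone puts Si higher.
As > Si: the two effects oppose for this pair; the across-period effect wins (947 vs 786 kJ/mol).
Note the exception: Mg has a higher first ionization energy than Al, contrary to the simple trend — Al's single 3p electron is easier to remove than one from Mg's filled 3s².
Approximate values (kJ/mol): Mg 738, Al 578, Si 786, Ge 762, As 947.
So from highest to lowest: As > Si > Ge > Mg > Al.

As > Si > Ge > Mg > Al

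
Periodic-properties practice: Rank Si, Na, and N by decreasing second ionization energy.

Na, N, Si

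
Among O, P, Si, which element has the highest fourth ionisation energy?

O

IE_4 is the cost of taking one more electron from the +3 cation: O³⁺ still has 3 valence electrons; P³⁺ still has 2 valence electrons; Si³⁺ still has 1 valence electron.
All are still removing valence electrons, so compare the +3 ions as you would atoms: IE_4 generally rises across a period (higher Z_eff) and falls down a group (larger shell), subject to the usual subshell exceptions.
Valence configurations: O³⁺ [He]2s²2p¹, P³⁺ [Ne]3s², Si³⁺ [Ne]3s¹.
The numbers (kJ/mol): O 7469, P 4964, Si 4356.
Putting it together, IE_4: Si < P < O.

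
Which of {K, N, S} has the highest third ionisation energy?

N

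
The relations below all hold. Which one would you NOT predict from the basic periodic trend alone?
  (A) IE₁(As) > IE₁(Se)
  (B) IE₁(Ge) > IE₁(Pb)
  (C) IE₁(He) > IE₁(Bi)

The general trend: first ionisation energy increases across a period and decreases down a group.
(A) As (period 4, group 15) vs Se (period 4, group 16): the stated order contradicts the simple trend.
(B) Ge (period 4, group 14) vs Pb (period 6, group 14): the stated order agrees with the simple trend.
(C) He (period 1, group 18) vs Bi (period 6, group 15): the stated order agrees with the simple trend.
The exception is (A): Se (4p⁴) ionizes more easily than half-filled As (4p³).

(A)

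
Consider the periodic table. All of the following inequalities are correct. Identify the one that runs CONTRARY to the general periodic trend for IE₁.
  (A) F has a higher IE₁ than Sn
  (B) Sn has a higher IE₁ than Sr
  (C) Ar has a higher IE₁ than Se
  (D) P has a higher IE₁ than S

(D)

The general trend: IE₁ increases across a period and decreases down a group.
(A) F (period 2, group 17) vs Sn (period 5, group 14): the stated order agrees with the simple trend.
(B) Sn (period 5, group 14) vs Sr (period 5, group 2): the stated order agrees with the simple trend.
(C) Ar (period 3, group 18) vs Se (period 4, group 16): the stated order agrees with the simple trend.
(D) P (period 3, group 15) vs S (period 3, group 16): the stated order contradicts the simple trend.
The exception is (D): S (3p⁴) ionizes more easily than half-filled P (3p³) because the paired 3p electron in S is pushed out by e⁻–e⁻ repulsion.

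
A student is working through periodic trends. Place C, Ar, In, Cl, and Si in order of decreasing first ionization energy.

Ar > Cl > C > Si > In

C is in period 2, group 14; Si is in period 3, group 14; Cl is in period 3, group 17; Ar is in period 3, group 18; In is in period 5, group 13.
Removing the outermost electron gets harder across a period and easier down a group.
Neither a single period nor a single group — weigh both effects.
Si > In: relative to In, both the across-period and down-group shifts push Si's first ionization energy up.
C > Si: C sits above Si in group 14, so the down-group effect alone puts C higher.
Cl > C: period and group pull opposite ways; the across-period shift dominates (1251 vs 1086 kJ/mol).
Ar > Cl: Ar lies to the right of Cl in period 3, so the across-period effect alone puts Ar higher.
For reference (kJ/mol): C 1086, Si 786, Cl 1251, Ar 1521, In 558.
So from highest to lowest: Ar > Cl > C > Si > In.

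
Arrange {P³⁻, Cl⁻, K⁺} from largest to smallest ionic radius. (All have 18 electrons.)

P³⁻, Cl⁻, K⁺

All of these have 18 electrons, so size is governed by nuclear charge alone: the more protons, the stronger the pull on the same electron cloud, and the smaller the ion.
Nuclear charges: K⁺ (Z=19), Cl⁻ (Z=17), P³⁻ (Z=15).
Largest to smallest: P³⁻ > Cl⁻ > K⁺.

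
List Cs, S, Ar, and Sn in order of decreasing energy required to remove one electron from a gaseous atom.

S is in period 3, group 16; Ar is in period 3, group 18; Sn is in period 5, group 14; Cs is in period 6, group 1.
IE₁ increases left→right with effective nuclear charge and decreases top→bottom as the valence shell moves farther out.
These span different periods and groups, so the two trends combine.
Sn > Cs: both effects reinforce here, so Sn is clearly the higher of the two.
S > Sn: both effects reinforce here, so S is clearly the higher of the two.
Ar > S: Ar lies to the right of S in period 3, so the across-period effect alone puts Ar higher.
Approximate values (kJ/mol): S 1000, Ar 1521, Sn 709, Cs 376.
So from highest to lowest: Ar > S > Sn > Cs.

Ar, S, Sn, Cs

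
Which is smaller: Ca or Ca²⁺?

Forming Ca²⁺ removes 2 electrons from Ca. Fewer electrons for the same nuclear charge means less shielding and a higher Z_eff on the remaining electrons, and for main-group metals the entire outer shell is lost.
A cation is smaller than its parent atom: Ca²⁺ < Ca.

Ca²⁺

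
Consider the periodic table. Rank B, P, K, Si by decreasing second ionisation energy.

K > B > P > Si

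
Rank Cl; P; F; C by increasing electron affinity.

P, C, F, Cl

C is in period 2, group 14; F is in period 2, group 17; P is in period 3, group 15; Cl is in period 3, group 17.
EA tends to increase across a period and decrease down a group, though the pattern is less regular than for IE or radius.
These span different periods and groups, so the two trends combine.
C > P: the two effects oppose for this pair; the down-group effect wins (122 vs 72 kJ/mol).
F > C: F lies to the right of C in period 2, so the across-period effect alone puts F higher.
Cl > F: this pair runs against the simple trend — see the exception note.
Note the exception: Cl has a higher electron affinity than F, contrary to the simple trend — F's small 2p subshell makes the incoming electron feel strong e⁻–e⁻ repulsion, so Cl actually releases more energy on gaining an electron.
For reference (kJ/mol): C 122, F 328, P 72, Cl 349.
So from lowest to highest: P < C < F < Cl.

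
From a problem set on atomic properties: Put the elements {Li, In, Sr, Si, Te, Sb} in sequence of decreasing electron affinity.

Li is in period 2, group 1; Si is in period 3, group 14; Sr is in period 5, group 2; In is in period 5, group 13; Sb is in period 5, group 15; Te is in period 5, group 16.
Atoms with high Z_eff and room in the valence shell (especially the halogens) have the most exothermic electron affinities.
These span different periods and groups, so the two trends combine.
In > Sr: In lies to the right of Sr in period 5, so the across-period effect alone puts In higher.
Li > In: the two effects oppose for this pair; the down-group effect wins (60 vs 29 kJ/mol).
Sb > Li: period and group pull opposite ways; the across-period shift dominates (103 vs 60 kJ/mol).
Si > Sb: the two effects oppose for this pair; the down-group effect wins (134 vs 103 kJ/mol).
Te > Si: period and group pull opposite ways; the across-period shift dominates (190 vs 134 kJ/mol).
Approximate values (kJ/mol): Li 60, Si 134, Sr 5, In 29, Sb 103, Te 190.
So from highest to lowest: Te > Si > Sb > Li > In > Sr.

Te, Si, Sb, Li, In, Sr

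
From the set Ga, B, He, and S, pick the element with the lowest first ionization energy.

Ga

He is in period 1, group 18; B is in period 2, group 13; S is in period 3, group 16; Ga is in period 4, group 13.
IE₁ increases left→right with effective nuclear charge and decreases top→bottom as the valence shell moves farther out.
These span different periods and groups, so the two trends combine.
B > Ga: B sits above Ga in group 13, so the down-group effect alone puts B higher.
S > B: period and group pull opposite ways; the across-period shift dominates (1000 vs 801 kJ/mol).
He > S: relative to S, both the across-period and down-group shifts push He's first ionization energy up.
Approximate values (kJ/mol): He 2372, B 801, S 1000, Ga 579.
The lowest first ionization energy among these belongs to Ga.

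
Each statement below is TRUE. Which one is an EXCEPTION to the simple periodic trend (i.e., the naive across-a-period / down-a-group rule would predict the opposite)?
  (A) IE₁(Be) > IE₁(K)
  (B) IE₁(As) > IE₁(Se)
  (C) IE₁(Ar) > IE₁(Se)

(B)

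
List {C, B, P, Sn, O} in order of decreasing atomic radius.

Sn > P > B > C > O

Moving right in a period, electrons are added to the same shell under a stronger nuclear pull, so atoms get smaller; moving down, a new shell is opened and atoms get larger.
These span different periods and groups, so the two trends combine.
C > O: both are in period 2; the period trend gives C the larger value.
B > C: both are in period 2; the period trend gives B the larger value.
P > B: period and group pull opposite ways; the down-group shift dominates (111 vs 85 pm).
Sn > P: relative to P, both the across-period and down-group shifts push Sn's atomic radius up.
For reference (pm): B 85, C 75, O 63, P 111, Sn 140.
So from largest to smallest: Sn > P > B > C > O.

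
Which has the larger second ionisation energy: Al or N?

IE_2 is the cost of taking one more electron from the +1 cation: Al⁺ still has 2 valence electrons; N⁺ still has 4 valence electrons.
All are still removing valence electrons, so compare the +1 ions as you would atoms: IE_2 generally rises across a period (higher Z_eff) and falls down a group (larger shell), subject to the usual subshell exceptions.
Valence configurations: Al⁺ [Ne]3s², N⁺ [He]2s²2p².
The numbers (kJ/mol): Al 1817, N 2856.
Putting it together, IE_2: Al < N.

N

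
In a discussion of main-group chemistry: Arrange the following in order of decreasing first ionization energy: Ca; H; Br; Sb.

H > Br > Sb > Ca

H is in period 1, group 1; Ca is in period 4, group 2; Br is in period 4, group 17; Sb is in period 5, group 15.
Removing the outermost electron gets harder across a period and easier down a group.
Here both period and group differ, so the two effects have to be weighed against each other.
Sb > Ca: the two effects oppose for this pair; the across-period effect wins (831 vs 590 kJ/mol).
Br > Sb: both effects reinforce here, so Br is clearly the higher of the two.
H > Br: the two effects oppose for this pair; the down-group effect wins (1312 vs 1140 kJ/mol).
Approximate values (kJ/mol): H 1312, Ca 590, Br 1140, Sb 831.
So from highest to lowest: H > Br > Sb > Ca.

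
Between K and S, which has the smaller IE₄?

S

After 3 electrons have been removed, what remains? K³⁺ is already 2 electrons into the core; S³⁺ still has 3 valence electrons.
Pulling an electron out of a noble-gas core costs far more than removing a remaining valence electron, so K sits at the high end of IE_4.
Approximate IE_4 values (kJ/mol): K 5877, S 4556.
Overall IE_4 order: S < K.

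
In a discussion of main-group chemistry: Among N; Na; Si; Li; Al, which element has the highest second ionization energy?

The second ionization energy removes an electron from the +1 ion. For each element: N⁺ still has 4 valence electrons; Na⁺ is the bare [Ne] core; Si⁺ still has 3 valence electrons; Li⁺ is the bare [He] core; Al⁺ still has 2 valence electrons.
Core electrons are held far more tightly than valence electrons, so Na and Li top the IE_2 order.
Valence configurations: N⁺ [He]2s²2p², Si⁺ [Ne]3s²3p¹, Al⁺ [Ne]3s².
Si⁺ loses a lone 3p electron whereas Al⁺ must break into a filled 3s² pair, so IE_2(Al) > IE_2(Si) even though Si has the higher nuclear charge.
Approximate IE_2 values (kJ/mol): N 2856, Na 4562, Si 1577, Li 7298, Al 1817.
Hence IE_2: Si < Al < N < Na < Li.

Li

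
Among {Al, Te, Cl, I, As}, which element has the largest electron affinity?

Cl

Electron affinity generally becomes more exothermic across a period toward the halogens and less exothermic down a group.
Neither a single period nor a single group — weigh both effects.
As > Al: period and group pull opposite ways; the across-period shift dominates (78 vs 42 kJ/mol).
Te > As: the two effects oppose for this pair; the across-period effect wins (190 vs 78 kJ/mol).
I > Te: I lies to the right of Te in period 5, so the across-period effect alone puts I higher.
Cl > I: Cl sits above I in group 17, so the down-group effect alone puts Cl higher.
Approximate values (kJ/mol): Al 42, Cl 349, As 78, Te 190, I 295.
The largest electron affinity among these belongs to Cl.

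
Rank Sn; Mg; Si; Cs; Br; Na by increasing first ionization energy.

Na is in period 3, group 1; Mg is in period 3, group 2; Si is in period 3, group 14; Br is in period 4, group 17; Sn is in period 5, group 14; Cs is in period 6, group 1.
First ionization energy rises across a period (greater Z_eff holds electrons more tightly) and falls down a group (valence electrons are farther from the nucleus).
Here both period and group differ, so the two effects have to be weighed against each other.
Na > Cs: they share group 1; the group trend gives Na the larger value.
Sn > Na: the two effects oppose for this pair; the across-period effect wins (709 vs 496 kJ/mol).
Mg > Sn: period and group pull opposite ways; the down-group shift dominates (738 vs 709 kJ/mol).
Si > Mg: both are in period 3; the period trend gives Si the larger value.
Br > Si: period and group pull opposite ways; the across-period shift dominates (1140 vs 786 kJ/mol).
Approximate values (kJ/mol): Na 496, Mg 738, Si 786, Br 1140, Sn 709, Cs 376.
So from lowest to highest: Cs < Na < Sn < Mg < Si < Br.

Cs < Na < Sn < Mg < Si < Br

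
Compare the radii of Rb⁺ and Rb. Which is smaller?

Rb⁺

Forming Rb⁺ removes 1 electron from Rb. Fewer electrons for the same nuclear charge means less shielding and a higher Z_eff on the remaining electrons, and for main-group metals the entire outer shell is lost.
A cation is smaller than its parent atom: Rb⁺ < Rb.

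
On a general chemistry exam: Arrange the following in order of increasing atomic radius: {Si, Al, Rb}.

Si < Al < Rb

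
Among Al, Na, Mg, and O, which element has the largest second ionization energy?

Na

Consider each +1 ion: Al⁺ still has 2 valence electrons; Na⁺ is the bare [Ne] core; Mg⁺ still has 1 valence electron; O⁺ still has 5 valence electrons.
Breaking into a closed-shell core is much more expensive than removing a leftover valence electron — Na has the largest IE_2 here.
Valence configurations: Al⁺ [Ne]3s², Mg⁺ [Ne]3s¹, O⁺ [He]2s²2p³.
The numbers (kJ/mol): Al 1817, Na 4562, Mg 1451, O 3388.
Putting it together, IE_2: Mg < Al < O < Na.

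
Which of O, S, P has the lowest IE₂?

P

After 1 electron has been removed, what remains? O⁺ still has 5 valence electrons; S⁺ still has 5 valence electrons; P⁺ still has 4 valence electrons.
All are still removing valence electrons, so compare the +1 ions as you would atoms: IE_2 generally rises across a period (higher Z_eff) and falls down a group (larger shell), subject to the usual subshell exceptions.
Valence configurations: O⁺ [He]2s²2p³, S⁺ [Ne]3s²3p³, P⁺ [Ne]3s²3p².
Tabulated IE_2 (kJ/mol): O 3388, S 2252, P 1907.
Putting it together, IE_2: P < S < O.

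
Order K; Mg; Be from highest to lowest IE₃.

Be > Mg > K

After 2 electrons have been removed, what remains? K²⁺ is already 1 electron into the core; Mg²⁺ is the bare [Ne] core; Be²⁺ is the bare [He] core.
All of these are removing an electron from a noble-gas core or deeper; the smaller core (lower principal quantum number) is held far more tightly, and within a period the higher nuclear charge binds the same core more tightly.
The numbers (kJ/mol): K 4420, Mg 7733, Be 14849.
Overall IE_3 order: K < Mg < Be.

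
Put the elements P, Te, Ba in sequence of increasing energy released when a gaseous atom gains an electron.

P is in period 3, group 15; Te is in period 5, group 16; Ba is in period 6, group 2.
Atoms with high Z_eff and room in the valence shell (especially the halogens) have the most exothermic electron affinities.
Neither a single period nor a single group — weigh both effects.
P > Ba: both effects reinforce here, so P is clearly the higher of the two.
Te > P: period and group pull opposite ways; the across-period shift dominates (190 vs 72 kJ/mol).
Tabulated electron affinity (kJ/mol): P 72, Te 190, Ba 14.
So from lowest to highest: Ba < P < Te.

Ba < P < Te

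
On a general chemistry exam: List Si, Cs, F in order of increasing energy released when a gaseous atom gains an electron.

F is in period 2, group 17; Si is in period 3, group 14; Cs is in period 6, group 1.
Electron affinity generally becomes more exothermic across a period toward the halogens and less exothermic down a group.
These span different periods and groups, so the two trends combine.
Si > Cs: relative to Cs, both the across-period and down-group shifts push Si's electron affinity up.
F > Si: both effects reinforce here, so F is clearly the higher of the two.
Approximate values (kJ/mol): F 328, Si 134, Cs 46.
So from lowest to highest: Cs < Si < F.

Cs, Si, F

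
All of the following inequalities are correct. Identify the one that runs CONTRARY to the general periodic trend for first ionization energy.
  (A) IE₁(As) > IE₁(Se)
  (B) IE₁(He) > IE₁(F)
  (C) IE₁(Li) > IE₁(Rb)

(A)

The general trend: first ionization energy increases across a period and decreases down a group.
(A) As (period 4, group 15) vs Se (period 4, group 16): the stated order contradicts the simple trend.
(B) He (period 1, group 18) vs F (period 2, group 17): the stated order agrees with the simple trend.
(C) Li (period 2, group 1) vs Rb (period 5, group 1): the stated order agrees with the simple trend.
The exception is (A): Se (4p⁴) ionizes more easily than half-filled As (4p³).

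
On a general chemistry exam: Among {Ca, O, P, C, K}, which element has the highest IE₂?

O

IE_2 is the cost of taking one more electron from the +1 cation: Ca⁺ still has 1 valence electron; O⁺ still has 5 valence electrons; P⁺ still has 4 valence electrons; C⁺ still has 3 valence electrons; K⁺ is the bare [Ar] core.
Usually core removal costs more than valence removal, but here the competition is close: a tightly held n=2 valence electron can cost more to remove than an n=3 core electron, so the actual values have to decide it.
Valence configurations: Ca⁺ [Ar]4s¹, O⁺ [He]2s²2p³, P⁺ [Ne]3s²3p², C⁺ [He]2s²2p¹.
Approximate IE_2 values (kJ/mol): Ca 1145, O 3388, P 1907, C 2353, K 3052.
So the second ionization energies run Ca < P < C < K < O.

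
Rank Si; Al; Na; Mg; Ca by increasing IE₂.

IE_2 is the cost of taking one more electron from the +1 cation: Si⁺ still has 3 valence electrons; Al⁺ still has 2 valence electrons; Na⁺ is the bare [Ne] core; Mg⁺ still has 1 valence electron; Ca⁺ still has 1 valence electron.
Core electrons are held far more tightly than valence electrons, so Na tops the IE_2 order.
Valence configurations: Si⁺ [Ne]3s²3p¹, Al⁺ [Ne]3s², Mg⁺ [Ne]3s¹, Ca⁺ [Ar]4s¹.
Si⁺ loses a lone 3p electron whereas Al⁺ must break into a filled 3s² pair, so IE_2(Al) > IE_2(Si) even though Si has the higher nuclear charge.
The numbers (kJ/mol): Si 1577, Al 1817, Na 4562, Mg 1451, Ca 1145.
So the second ionization energies run Ca < Mg < Si < Al < Na.

Ca, Mg, Si, Al, Na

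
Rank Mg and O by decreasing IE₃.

The third ionization energy removes an electron from the +2 ion. For each element: Mg²⁺ is the bare [Ne] core; O²⁺ still has 4 valence electrons.
Pulling an electron out of a noble-gas core costs far more than removing a remaining valence electron, so Mg sits at the high end of IE_3.
The numbers (kJ/mol): Mg 7733, O 5300.
So the third ionization energies run O < Mg.

Mg > O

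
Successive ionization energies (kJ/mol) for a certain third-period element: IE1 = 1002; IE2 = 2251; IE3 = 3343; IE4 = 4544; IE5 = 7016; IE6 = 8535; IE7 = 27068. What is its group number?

Look for the largest jump between consecutive ionization energies: IE7/IE6 ≈ 3.2, far larger than any earlier ratio.
That jump marks the point where a core electron is being removed. So the atom has 6 valence electrons.
A main-group element with 6 valence electrons is in group 16.

Group 16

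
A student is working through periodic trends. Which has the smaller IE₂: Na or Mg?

Mg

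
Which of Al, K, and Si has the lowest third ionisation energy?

After 2 electrons have been removed, what remains? Al²⁺ still has 1 valence electron; K²⁺ is already 1 electron into the core; Si²⁺ still has 2 valence electrons.
Core electrons are held far more tightly than valence electrons, so K tops the IE_3 order.
Valence configurations: Al²⁺ [Ne]3s¹, Si²⁺ [Ne]3s².
Approximate IE_3 values (kJ/mol): Al 2745, K 4420, Si 3232.
So the third ionization energies run Al < Si < K.

Al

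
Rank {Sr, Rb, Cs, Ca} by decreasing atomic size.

Ca is in period 4, group 2; Rb is in period 5, group 1; Sr is in period 5, group 2; Cs is in period 6, group 1.
Radius decreases left→right (rising Z_eff, same n) and increases top→bottom (higher n).
Here both period and group differ, so the two effects have to be weighed against each other.
Sr > Ca: Sr sits below Ca in group 2, so the down-group effect alone puts Sr larger.
Rb > Sr: both are in period 5; the period trend gives Rb the larger value.
Cs > Rb: they share group 1; the group trend gives Cs the larger value.
Approximate values (pm): Ca 171, Rb 210, Sr 185, Cs 232.
So from largest to smallest: Cs > Rb > Sr > Ca.

Cs > Rb > Sr > Ca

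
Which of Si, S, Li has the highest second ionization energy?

Li

After 1 electron has been removed, what remains? Si⁺ still has 3 valence electrons; S⁺ still has 5 valence electrons; Li⁺ is the bare [He] core.
Breaking into a closed-shell core is much more expensive than removing a leftover valence electron — Li has the largest IE_2 here.
Valence configurations: Si⁺ [Ne]3s²3p¹, S⁺ [Ne]3s²3p³.
The numbers (kJ/mol): Si 1577, S 2252, Li 7298.
Overall IE_2 order: Si < S < Li.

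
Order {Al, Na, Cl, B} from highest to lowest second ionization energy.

After 1 electron has been removed, what remains? Al⁺ still has 2 valence electrons; Na⁺ is the bare [Ne] core; Cl⁺ still has 6 valence electrons; B⁺ still has 2 valence electrons.
Core electrons are held far more tightly than valence electrons, so Na tops the IE_2 order.
Valence configurations: Al⁺ [Ne]3s², Cl⁺ [Ne]3s²3p⁴, B⁺ [He]2s².
Approximate IE_2 values (kJ/mol): Al 1817, Na 4562, Cl 2298, B 2427.
So the second ionization energies run Al < Cl < B < Na.

Na > B > Cl > Al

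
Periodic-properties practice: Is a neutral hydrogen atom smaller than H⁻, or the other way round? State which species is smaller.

H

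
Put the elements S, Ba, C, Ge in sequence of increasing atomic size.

C, S, Ge, Ba

C is in period 2, group 14; S is in period 3, group 16; Ge is in period 4, group 14; Ba is in period 6, group 2.
Moving right in a period, electrons are added to the same shell under a stronger nuclear pull, so atoms get smaller; moving down, a new shell is opened and atoms get larger.
These span different periods and groups, so the two trends combine.
S > C: the two effects oppose for this pair; the down-group effect wins (103 vs 75 pm).
Ge > S: both effects reinforce here, so Ge is clearly the larger of the two.
Ba > Ge: both effects reinforce here, so Ba is clearly the larger of the two.
Approximate values (pm): C 75, S 103, Ge 121, Ba 196.
So from smallest to largest: C < S < Ge < Ba.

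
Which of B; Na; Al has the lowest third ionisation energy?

IE_3 is the cost of taking one more electron from the +2 cation: B²⁺ still has 1 valence electron; Na²⁺ is already 1 electron into the core; Al²⁺ still has 1 valence electron.
Pulling an electron out of a noble-gas core costs far more than removing a remaining valence electron, so Na sits at the high end of IE_3.
Valence configurations: B²⁺ [He]2s¹, Al²⁺ [Ne]3s¹.
Tabulated IE_3 (kJ/mol): B 3660, Na 6910, Al 2745.
Hence IE_3: Al < B < Na.

Al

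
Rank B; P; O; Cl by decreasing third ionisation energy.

O > Cl > B > P

The third ionization energy removes an electron from the +2 ion. For each element: B²⁺ still has 1 valence electron; P²⁺ still has 3 valence electrons; O²⁺ still has 4 valence electrons; Cl²⁺ still has 5 valence electrons.
All are still removing valence electrons, so compare the +2 ions as you would atoms: IE_3 generally rises across a period (higher Z_eff) and falls down a group (larger shell), subject to the usual subshell exceptions.
Valence configurations: B²⁺ [He]2s¹, P²⁺ [Ne]3s²3p¹, O²⁺ [He]2s²2p², Cl²⁺ [Ne]3s²3p³.
Approximate IE_3 values (kJ/mol): B 3660, P 2914, O 5300, Cl 3822.
Hence IE_3: P < B < Cl < O.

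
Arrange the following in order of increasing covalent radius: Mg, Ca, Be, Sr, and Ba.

Be < Mg < Ca < Sr < Ba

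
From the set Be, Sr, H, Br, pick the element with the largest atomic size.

Radius decreases left→right (rising Z_eff, same n) and increases top→bottom (higher n).
These span different periods and groups, so the two trends combine.
Be > H: the two effects oppose for this pair; the down-group effect wins (102 vs 32 pm).
Br > Be: the two effects oppose for this pair; the down-group effect wins (114 vs 102 pm).
Sr > Br: relative to Br, both the across-period and down-group shifts push Sr's atomic radius up.
For reference (pm): H 32, Be 102, Br 114, Sr 185.
The largest atomic size among these belongs to Sr.

Sr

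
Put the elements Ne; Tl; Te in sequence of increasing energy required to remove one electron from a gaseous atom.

Tl < Te < Ne

Ne is in period 2, group 18; Te is in period 5, group 16; Tl is in period 6, group 13.
Removing the outermost electron gets harder across a period and easier down a group.
These span different periods and groups, so the two trends combine.
Te > Tl: both effects reinforce here, so Te is clearly the higher of the two.
Ne > Te: relative to Te, both the across-period and down-group shifts push Ne's first ionization energy up.
Approximate values (kJ/mol): Ne 2081, Te 869, Tl 589.
So from lowest to highest: Tl < Te < Ne.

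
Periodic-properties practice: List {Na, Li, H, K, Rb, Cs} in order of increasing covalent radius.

H, Li, Na, K, Rb, Cs

Across a period the added protons contract the valence shell; down a group each new principal shell makes the atom larger.
All are in group 1, so atomic radius increases down the group.
So from smallest to largest: H < Li < Na < K < Rb < Cs.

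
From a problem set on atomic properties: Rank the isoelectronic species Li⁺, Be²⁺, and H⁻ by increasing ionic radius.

Be²⁺ < Li⁺ < H⁻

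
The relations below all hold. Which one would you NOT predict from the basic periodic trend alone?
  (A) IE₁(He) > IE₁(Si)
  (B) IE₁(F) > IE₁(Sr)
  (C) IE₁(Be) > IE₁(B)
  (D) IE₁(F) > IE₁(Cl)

(C)

The general trend: first ionisation energy increases across a period and decreases down a group.
(A) He (period 1, group 18) vs Si (period 3, group 14): the stated order agrees with the simple trend.
(B) F (period 2, group 17) vs Sr (period 5, group 2): the stated order agrees with the simple trend.
(C) Be (period 2, group 2) vs B (period 2, group 13): the stated order contradicts the simple trend.
(D) F (period 2, group 17) vs Cl (period 3, group 17): the stated order agrees with the simple trend.
The exception is (C): removing B's lone 2p electron is easier than breaking Be's filled 2s².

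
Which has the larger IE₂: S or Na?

Na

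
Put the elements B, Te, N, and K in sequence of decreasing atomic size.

Radius decreases left→right (rising Z_eff, same n) and increases top→bottom (higher n).
These span different periods and groups, so the two trends combine.
B > N: B lies to the left of N in period 2, so the across-period effect alone puts B larger.
Te > B: the two effects oppose for this pair; the down-group effect wins (136 vs 85 pm).
K > Te: period and group pull opposite ways; the across-period shift dominates (196 vs 136 pm).
Approximate values (pm): B 85, N 71, K 196, Te 136.
So from largest to smallest: K > Te > B > N.

K > Te > B > N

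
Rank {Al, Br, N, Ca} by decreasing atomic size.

N is in period 2, group 15; Al is in period 3, group 13; Ca is in period 4, group 2; Br is in period 4, group 17.
Atomic radius shrinks across a period as nuclear charge pulls the same shell inward, and grows down a group as new shells are added.
Neither a single period nor a single group — weigh both effects.
Br > N: period and group pull opposite ways; the down-group shift dominates (114 vs 71 pm).
Al > Br: the two effects oppose for this pair; the across-period effect wins (126 vs 114 pm).
Ca > Al: relative to Al, both the across-period and down-group shifts push Ca's atomic radius up.
Approximate values (pm): N 71, Al 126, Ca 171, Br 114.
So from largest to smallest: Ca > Al > Br > N.

Ca > Al > Br > N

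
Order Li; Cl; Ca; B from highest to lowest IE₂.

The second ionization energy removes an electron from the +1 ion. For each element: Li⁺ is the bare [He] core; Cl⁺ still has 6 valence electrons; Ca⁺ still has 1 valence electron; B⁺ still has 2 valence electrons.
Breaking into a closed-shell core is much more expensive than removing a leftover valence electron — Li has the largest IE_2 here.
Valence configurations: Cl⁺ [Ne]3s²3p⁴, Ca⁺ [Ar]4s¹, B⁺ [He]2s².
The numbers (kJ/mol): Li 7298, Cl 2298, Ca 1145, B 2427.
Putting it together, IE_2: Ca < Cl < B < Li.

Li, B, Cl, Ca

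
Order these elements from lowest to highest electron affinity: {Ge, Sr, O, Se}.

Sr < Ge < O < Se

O is in period 2, group 16; Ge is in period 4, group 14; Se is in period 4, group 16; Sr is in period 5, group 2.
EA tends to increase across a period and decrease down a group, though the pattern is less regular than for IE or radius.
Neither a single period nor a single group — weigh both effects.
Ge > Sr: both effects reinforce here, so Ge is clearly the higher of the two.
O > Ge: both effects reinforce here, so O is clearly the higher of the two.
Se > O: this pair runs against the simple trend — see the exception note.
Note the exception: Se has a higher electron affinity than O, contrary to the simple trend — O's compact 2p subshell gives strong electron–electron repulsion on the added electron.
Approximate values (kJ/mol): O 141, Ge 119, Se 195, Sr 5.
So from lowest to highest: Sr < Ge < O < Se.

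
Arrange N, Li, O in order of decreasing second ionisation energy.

Li, O, N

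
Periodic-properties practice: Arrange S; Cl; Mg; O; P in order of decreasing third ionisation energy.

Mg > O > Cl > S > P

IE_3 is the cost of taking one more electron from the +2 cation: S²⁺ still has 4 valence electrons; Cl²⁺ still has 5 valence electrons; Mg²⁺ is the bare [Ne] core; O²⁺ still has 4 valence electrons; P²⁺ still has 3 valence electrons.
Pulling an electron out of a noble-gas core costs far more than removing a remaining valence electron, so Mg sits at the high end of IE_3.
Valence configurations: S²⁺ [Ne]3s²3p², Cl²⁺ [Ne]3s²3p³, O²⁺ [He]2s²2p², P²⁺ [Ne]3s²3p¹.
Approximate IE_3 values (kJ/mol): S 3357, Cl 3822, Mg 7733, O 5300, P 2914.
Overall IE_3 order: P < S < Cl < O < Mg.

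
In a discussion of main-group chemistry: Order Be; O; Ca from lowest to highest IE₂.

Consider each +1 ion: Be⁺ still has 1 valence electron; O⁺ still has 5 valence electrons; Ca⁺ still has 1 valence electron.
All are still removing valence electrons, so compare the +1 ions as you would atoms: IE_2 generally rises across a period (higher Z_eff) and falls down a group (larger shell), subject to the usual subshell exceptions.
Valence configurations: Be⁺ [He]2s¹, O⁺ [He]2s²2p³, Ca⁺ [Ar]4s¹.
Approximate IE_2 values (kJ/mol): Be 1757, O 3388, Ca 1145.
Overall IE_2 order: Ca < Be < O.

Ca < Be < O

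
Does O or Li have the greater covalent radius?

Li is in period 2, group 1; O is in period 2, group 16.
Atomic radius shrinks across a period as nuclear charge pulls the same shell inward, and grows down a group as new shells are added.
All lie in period 2, so atomic radius increases right to left.
So Li has the greater covalent radius (Li > O).

Li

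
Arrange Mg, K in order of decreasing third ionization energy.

IE_3 is the cost of taking one more electron from the +2 cation: Mg²⁺ is the bare [Ne] core; K²⁺ is already 1 electron into the core.
All of these are removing an electron from a noble-gas core or deeper; the smaller core (lower principal quantum number) is held far more tightly, and within a period the higher nuclear charge binds the same core more tightly.
Approximate IE_3 values (kJ/mol): Mg 7733, K 4420.
Overall IE_3 order: K < Mg.

Mg, K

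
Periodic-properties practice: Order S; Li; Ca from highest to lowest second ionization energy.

Li > S > Ca

IE_2 is the cost of taking one more electron from the +1 cation: S⁺ still has 5 valence electrons; Li⁺ is the bare [He] core; Ca⁺ still has 1 valence electron.
Core electrons are held far more tightly than valence electrons, so Li tops the IE_2 order.
Valence configurations: S⁺ [Ne]3s²3p³, Ca⁺ [Ar]4s¹.
The numbers (kJ/mol): S 2252, Li 7298, Ca 1145.
Putting it together, IE_2: Ca < S < Li.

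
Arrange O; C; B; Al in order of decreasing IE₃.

O, C, B, Al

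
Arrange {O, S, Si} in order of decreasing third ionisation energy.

O > S > Si

Consider each +2 ion: O²⁺ still has 4 valence electrons; S²⁺ still has 4 valence electrons; Si²⁺ still has 2 valence electrons.
All are still removing valence electrons, so compare the +2 ions as you would atoms: IE_3 generally rises across a period (higher Z_eff) and falls down a group (larger shell), subject to the usual subshell exceptions.
Valence configurations: O²⁺ [He]2s²2p², S²⁺ [Ne]3s²3p², Si²⁺ [Ne]3s².
Approximate IE_3 values (kJ/mol): O 5300, S 3357, Si 3232.
Putting it together, IE_3: Si < S < O.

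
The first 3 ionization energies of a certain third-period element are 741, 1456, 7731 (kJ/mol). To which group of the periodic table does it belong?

Group 2

Look for the largest jump between consecutive ionization energies: IE3/IE2 ≈ 5.3, far larger than any earlier ratio.
That jump marks the point where a core electron is being removed. So the atom has 2 valence electrons.
A main-group element with 2 valence electrons is in group 2.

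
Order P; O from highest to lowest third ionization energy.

O, P

After 2 electrons have been removed, what remains? P²⁺ still has 3 valence electrons; O²⁺ still has 4 valence electrons.
All are still removing valence electrons, so compare the +2 ions as you would atoms: IE_3 generally rises across a period (higher Z_eff) and falls down a group (larger shell), subject to the usual subshell exceptions.
Valence configurations: P²⁺ [Ne]3s²3p¹, O²⁺ [He]2s²2p².
Tabulated IE_3 (kJ/mol): P 2914, O 5300.
Putting it together, IE_3: P < O.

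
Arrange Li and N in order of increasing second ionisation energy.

After 1 electron has been removed, what remains? Li⁺ is the bare [He] core; N⁺ still has 4 valence electrons.
Core electrons are held far more tightly than valence electrons, so Li tops the IE_2 order.
The numbers (kJ/mol): Li 7298, N 2856.
Putting it together, IE_2: N < Li.

N < Li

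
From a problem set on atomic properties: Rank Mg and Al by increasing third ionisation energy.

Al < Mg

After 2 electrons have been removed, what remains? Mg²⁺ is the bare [Ne] core; Al²⁺ still has 1 valence electron.
Pulling an electron out of a noble-gas core costs far more than removing a remaining valence electron, so Mg sits at the high end of IE_3.
Approximate IE_3 values (kJ/mol): Mg 7733, Al 2745.
Overall IE_3 order: Al < Mg.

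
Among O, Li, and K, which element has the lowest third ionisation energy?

K

IE_3 is the cost of taking one more electron from the +2 cation: O²⁺ still has 4 valence electrons; Li²⁺ is already 1 electron into the core; K²⁺ is already 1 electron into the core.
Usually core removal costs more than valence removal, but here the competition is close: a tightly held n=2 valence electron can cost more to remove than an n=3 core electron, so the actual values have to decide it.
Tabulated IE_3 (kJ/mol): O 5300, Li 11815, K 4420.
Putting it together, IE_3: K < O < Li.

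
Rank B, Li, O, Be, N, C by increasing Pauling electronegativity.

Atoms toward the upper right of the periodic table pull bonding electrons most strongly.
All lie in period 2, so electronegativity increases left to right.
So from lowest to highest: Li < Be < B < C < N < O.

Li < Be < B < C < N < O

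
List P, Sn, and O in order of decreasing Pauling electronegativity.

O, P, Sn

O is in period 2, group 16; P is in period 3, group 15; Sn is in period 5, group 14.
Atoms toward the upper right of the periodic table pull bonding electrons most strongly.
Here both period and group differ, so the two effects have to be weighed against each other.
P > Sn: relative to Sn, both the across-period and down-group shifts push P's electronegativity up.
O > P: relative to P, both the across-period and down-group shifts push O's electronegativity up.
Approximate values (Pauling): O 3.44, P 2.19, Sn 1.96.
So from highest to lowest: O > P > Sn.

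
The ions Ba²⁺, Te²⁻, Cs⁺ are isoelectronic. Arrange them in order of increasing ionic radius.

All of these have 54 electrons, so size is governed by nuclear charge alone: the more protons, the stronger the pull on the same electron cloud, and the smaller the ion.
Nuclear charges: Ba²⁺ (Z=56), Cs⁺ (Z=55), Te²⁻ (Z=52).
Smallest to largest: Ba²⁺ < Cs⁺ < Te²⁻.

Ba²⁺ < Cs⁺ < Te²⁻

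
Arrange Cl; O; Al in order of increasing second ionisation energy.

IE_2 is the cost of taking one more electron from the +1 cation: Cl⁺ still has 6 valence electrons; O⁺ still has 5 valence electrons; Al⁺ still has 2 valence electrons.
All are still removing valence electrons, so compare the +1 ions as you would atoms: IE_2 generally rises across a period (higher Z_eff) and falls down a group (larger shell), subject to the usual subshell exceptions.
Valence configurations: Cl⁺ [Ne]3s²3p⁴, O⁺ [He]2s²2p³, Al⁺ [Ne]3s².
The numbers (kJ/mol): Cl 2298, O 3388, Al 1817.
Overall IE_2 order: Al < Cl < O.

Al < Cl < O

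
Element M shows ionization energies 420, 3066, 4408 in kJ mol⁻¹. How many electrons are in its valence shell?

Look for the largest jump between consecutive ionization energies: IE2/IE1 ≈ 7.3, far larger than any earlier ratio.
That jump marks the point where a core electron is being removed. So the atom has 1 valence electron.

1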